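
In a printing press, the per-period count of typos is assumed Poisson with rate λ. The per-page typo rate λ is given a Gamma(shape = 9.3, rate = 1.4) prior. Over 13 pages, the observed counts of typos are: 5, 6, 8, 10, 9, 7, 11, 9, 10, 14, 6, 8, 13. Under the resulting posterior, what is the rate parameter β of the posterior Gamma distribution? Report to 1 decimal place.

14.4

With a Gamma(shape α, rate β) prior, the Poisson likelihood is conjugate: the posterior is Gamma(α + ΣXᵢ, β + n).
Sum of counts S = 116 over n = 13 pages.
Posterior: Gamma(α+S, β+n) = Gamma(9.3+116, 1.4+13) = Gamma(125.3, 14.4).
Posterior β = 14.4.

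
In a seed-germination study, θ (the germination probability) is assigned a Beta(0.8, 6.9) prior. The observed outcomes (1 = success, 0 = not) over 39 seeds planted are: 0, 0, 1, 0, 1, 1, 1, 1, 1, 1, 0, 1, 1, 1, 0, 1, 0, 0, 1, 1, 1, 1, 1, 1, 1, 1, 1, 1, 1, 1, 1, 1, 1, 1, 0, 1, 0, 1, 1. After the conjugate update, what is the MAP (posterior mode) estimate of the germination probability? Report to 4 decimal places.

0.6667

The Beta prior is conjugate to a Binomial/Bernoulli likelihood; the update adds successes to α and failures to β.
Posterior: Beta(α+k, β+n−k) = Beta(0.8+30, 6.9+9) = Beta(30.8, 15.9).
Mode of Beta(a,b) for a,b>1 is (a−1)/(a+b−2) = 29.8/44.7 = 0.6667.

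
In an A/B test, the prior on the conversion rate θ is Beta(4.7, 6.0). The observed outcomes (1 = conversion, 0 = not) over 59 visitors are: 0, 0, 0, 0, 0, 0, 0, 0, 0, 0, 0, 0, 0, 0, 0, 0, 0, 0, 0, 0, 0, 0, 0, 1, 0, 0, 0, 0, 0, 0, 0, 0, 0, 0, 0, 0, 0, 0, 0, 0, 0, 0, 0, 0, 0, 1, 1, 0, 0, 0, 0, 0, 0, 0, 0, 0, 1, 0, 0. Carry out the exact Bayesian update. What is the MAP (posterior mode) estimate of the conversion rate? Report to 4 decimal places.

0.1137

The Beta prior is conjugate to a Binomial/Bernoulli likelihood; the update adds successes to α and failures to β.
Posterior: Beta(α+k, β+n−k) = Beta(4.7+4, 6.0+55) = Beta(8.7, 61.0).
Mode of Beta(a,b) for a,b>1 is (a−1)/(a+b−2) = 7.7/67.7 = 0.1137.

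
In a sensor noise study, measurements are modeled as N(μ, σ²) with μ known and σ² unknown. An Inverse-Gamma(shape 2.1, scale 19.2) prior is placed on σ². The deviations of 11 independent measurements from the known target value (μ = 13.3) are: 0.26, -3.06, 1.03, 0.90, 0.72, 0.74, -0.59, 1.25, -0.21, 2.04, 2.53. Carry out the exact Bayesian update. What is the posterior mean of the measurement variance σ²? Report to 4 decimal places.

4.7943

With known mean μ and an Inverse-Gamma(α, β) prior on σ², the Normal likelihood is conjugate: posterior is Inv-Gamma(α + n/2, β + Σ(xᵢ−μ)²/2).
Σ(xᵢ−μ)² = (0.26)² + (-3.06)² + (1.03)² + (0.90)² + (0.72)² + (0.74)² + (-0.59)² + (1.25)² + (-0.21)² + (2.04)² + (2.53)² = 24.8853.
Posterior: Inv-Gamma(2.1 + 11/2, 19.2 + 24.8853/2) = Inv-Gamma(7.60, 31.64265).
E[σ²|data] = β/(α−1) = 31.64265/6.60 = 4.7943.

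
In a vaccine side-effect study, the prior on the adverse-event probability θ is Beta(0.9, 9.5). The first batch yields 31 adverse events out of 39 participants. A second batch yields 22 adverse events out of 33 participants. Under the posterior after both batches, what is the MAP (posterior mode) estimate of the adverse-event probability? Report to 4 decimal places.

The Beta prior is conjugate to a Binomial/Bernoulli likelihood; the update adds successes to α and failures to β.
After batch 1: Beta(0.9+31, 9.5+8) = Beta(31.9, 17.5).
After batch 2: Beta(31.9+22, 17.5+11) = Beta(53.9, 28.5).
Mode of Beta(a,b) for a,b>1 is (a−1)/(a+b−2) = 52.9/80.4 = 0.6580.

0.6580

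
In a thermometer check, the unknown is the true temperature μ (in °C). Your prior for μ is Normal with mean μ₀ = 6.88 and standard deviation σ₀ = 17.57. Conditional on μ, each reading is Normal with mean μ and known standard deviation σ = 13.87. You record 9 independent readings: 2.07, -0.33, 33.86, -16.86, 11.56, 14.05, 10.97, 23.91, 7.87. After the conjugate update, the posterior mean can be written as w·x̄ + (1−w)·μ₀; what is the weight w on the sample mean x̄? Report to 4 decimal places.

0.9352

For Normal data with known variance σ², a Normal(μ₀, σ₀²) prior on μ is conjugate. Posterior precision = 1/σ₀² + n/σ²; posterior mean is the precision-weighted average of μ₀ and x̄.
σ₀² = 17.57² = 308.7049, σ² = 13.87² = 192.3769. Prior precision 1/σ₀² = 1/308.7049; data precision n/σ² = 9/192.3769.
w = (n/σ²)/(1/σ₀² + n/σ²) = n·σ₀²/(σ² + n·σ₀²) = 9·308.7049/(192.3769 + 9·308.7049) = 2778.3441/2970.721 = 0.9352.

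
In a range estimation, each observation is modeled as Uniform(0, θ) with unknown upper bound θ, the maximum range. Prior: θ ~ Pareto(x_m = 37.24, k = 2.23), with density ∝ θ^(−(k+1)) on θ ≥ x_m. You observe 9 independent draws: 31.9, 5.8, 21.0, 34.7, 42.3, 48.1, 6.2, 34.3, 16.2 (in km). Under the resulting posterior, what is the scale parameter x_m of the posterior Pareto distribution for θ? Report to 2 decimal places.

A Pareto(scale x_m, shape k) prior on the upper bound θ of Uniform(0, θ) is conjugate: posterior is Pareto(max(x_m, max xᵢ), k + n).
Sample maximum = 48.1; prior scale x_m = 37.24 → posterior scale = max = 48.10.
Posterior shape = 2.23 + 9 = 11.23.
Posterior scale x_m = 48.10.

48.10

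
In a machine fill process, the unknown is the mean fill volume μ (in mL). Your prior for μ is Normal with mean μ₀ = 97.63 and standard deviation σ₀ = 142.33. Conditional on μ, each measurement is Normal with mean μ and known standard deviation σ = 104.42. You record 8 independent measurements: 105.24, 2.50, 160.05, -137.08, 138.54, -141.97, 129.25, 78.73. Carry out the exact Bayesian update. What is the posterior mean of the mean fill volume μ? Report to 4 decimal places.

For Normal data with known variance σ², a Normal(μ₀, σ₀²) prior on μ is conjugate. Posterior precision = 1/σ₀² + n/σ²; posterior mean is the precision-weighted average of μ₀ and x̄.
Σxᵢ = 105.24 + 2.50 + 160.05 + (-137.08) + 138.54 + (-141.97) + 129.25 + 78.73 = 335.26, so n·x̄ = 335.26.
σ₀² = 142.33² = 20257.8289, σ² = 104.42² = 10903.5364; σ² + n·σ₀² = 10903.5364 + 8·20257.8289 = 172966.1676.
Posterior mean = (μ₀/σ₀² + n·x̄/σ²)/(1/σ₀² + n/σ²) = (σ²·μ₀ + σ₀²·n·x̄)/(σ² + n·σ₀²) = (10903.5364·97.63 + 20257.8289·335.26)/172966.1676 = 7856151.975746/172966.1676 = 45.4202.

45.4202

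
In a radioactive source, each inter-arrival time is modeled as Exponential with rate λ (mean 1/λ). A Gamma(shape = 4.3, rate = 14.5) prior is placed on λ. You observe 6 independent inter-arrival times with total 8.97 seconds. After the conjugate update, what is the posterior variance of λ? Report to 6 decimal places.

With a Gamma(shape α, rate β) prior on the exponential rate λ, the posterior after n observations with total T = Σxᵢ is Gamma(α+n, β+T).
Posterior: Gamma(4.3+6, 14.5+8.97) = Gamma(10.3, 23.47).
Var = α/β² = 0.018699.

0.018699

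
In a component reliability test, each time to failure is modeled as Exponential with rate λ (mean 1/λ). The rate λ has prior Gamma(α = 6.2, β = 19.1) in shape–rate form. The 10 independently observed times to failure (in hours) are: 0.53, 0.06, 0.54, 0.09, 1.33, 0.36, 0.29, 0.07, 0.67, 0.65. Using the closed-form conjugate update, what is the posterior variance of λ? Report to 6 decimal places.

0.028866

With a Gamma(shape α, rate β) prior on the exponential rate λ, the posterior after n observations with total T = Σxᵢ is Gamma(α+n, β+T).
Sum of observations T = 4.59 hours; n = 10.
Posterior: Gamma(6.2+10, 19.1+4.59) = Gamma(16.2, 23.69).
Var = α/β² = 0.028866.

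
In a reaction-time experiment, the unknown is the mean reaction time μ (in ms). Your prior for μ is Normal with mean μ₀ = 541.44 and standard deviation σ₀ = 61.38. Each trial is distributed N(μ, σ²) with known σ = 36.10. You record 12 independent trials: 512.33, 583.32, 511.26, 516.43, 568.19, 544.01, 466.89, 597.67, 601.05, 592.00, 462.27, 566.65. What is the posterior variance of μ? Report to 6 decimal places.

For Normal data with known variance σ², a Normal(μ₀, σ₀²) prior on μ is conjugate. Posterior precision = 1/σ₀² + n/σ²; posterior mean is the precision-weighted average of μ₀ and x̄.
σ₀² = 61.38² = 3767.5044, σ² = 36.10² = 1303.21; σ² + n·σ₀² = 1303.21 + 12·3767.5044 = 46513.2628.
Posterior precision = 1/σ₀² + n/σ² = 1/3767.5044 + 12/1303.21 = (σ² + n·σ₀²)/(σ₀²σ²) = 46513.2628/(3767.5044·1303.21); posterior variance σₙ² = σ₀²σ²/(σ² + n·σ₀²) = 3767.5044·1303.21/46513.2628 = 105.558052.

105.558052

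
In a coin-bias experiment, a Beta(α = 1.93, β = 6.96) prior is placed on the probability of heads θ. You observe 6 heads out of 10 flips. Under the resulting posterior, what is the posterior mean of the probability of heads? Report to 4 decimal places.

0.4198

The Beta prior is conjugate to a Binomial/Bernoulli likelihood; the update adds successes to α and failures to β.
Posterior: Beta(α+k, β+n−k) = Beta(1.93+6, 6.96+4) = Beta(7.93, 10.96).
Posterior mean = α/(α+β) = 7.93/18.89 = 0.4198.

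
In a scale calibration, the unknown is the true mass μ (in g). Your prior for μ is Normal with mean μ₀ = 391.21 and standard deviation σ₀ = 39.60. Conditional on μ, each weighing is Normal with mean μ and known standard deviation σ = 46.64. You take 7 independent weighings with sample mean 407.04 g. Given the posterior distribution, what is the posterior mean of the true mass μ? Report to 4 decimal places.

For Normal data with known variance σ², a Normal(μ₀, σ₀²) prior on μ is conjugate. Posterior precision = 1/σ₀² + n/σ²; posterior mean is the precision-weighted average of μ₀ and x̄.
n·x̄ = 7·407.04 = 2849.28.
σ₀² = 39.60² = 1568.16, σ² = 46.64² = 2175.2896; σ² + n·σ₀² = 2175.2896 + 7·1568.16 = 13152.4096.
Posterior mean = (μ₀/σ₀² + n·x̄/σ²)/(1/σ₀² + n/σ²) = (σ²·μ₀ + σ₀²·n·x̄)/(σ² + n·σ₀²) = (2175.2896·391.21 + 1568.16·2849.28)/13152.4096 = 5319121.969216/13152.4096 = 404.4219.

404.4219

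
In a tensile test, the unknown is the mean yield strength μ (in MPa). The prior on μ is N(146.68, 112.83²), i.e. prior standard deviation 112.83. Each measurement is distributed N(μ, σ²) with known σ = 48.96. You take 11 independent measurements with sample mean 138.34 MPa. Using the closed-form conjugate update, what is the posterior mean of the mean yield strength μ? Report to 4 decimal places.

For Normal data with known variance σ², a Normal(μ₀, σ₀²) prior on μ is conjugate. Posterior precision = 1/σ₀² + n/σ²; posterior mean is the precision-weighted average of μ₀ and x̄.
n·x̄ = 11·138.34 = 1521.74.
σ₀² = 112.83² = 12730.6089, σ² = 48.96² = 2397.0816; σ² + n·σ₀² = 2397.0816 + 11·12730.6089 = 142433.7795.
Posterior mean = (μ₀/σ₀² + n·x̄/σ²)/(1/σ₀² + n/σ²) = (σ²·μ₀ + σ₀²·n·x̄)/(σ² + n·σ₀²) = (2397.0816·146.68 + 12730.6089·1521.74)/142433.7795 = 19724280.716574/142433.7795 = 138.4804.

138.4804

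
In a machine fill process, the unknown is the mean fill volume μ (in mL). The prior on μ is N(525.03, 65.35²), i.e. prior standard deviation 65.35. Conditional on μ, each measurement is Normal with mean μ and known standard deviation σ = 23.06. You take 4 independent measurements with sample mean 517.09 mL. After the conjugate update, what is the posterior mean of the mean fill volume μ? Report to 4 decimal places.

For Normal data with known variance σ², a Normal(μ₀, σ₀²) prior on μ is conjugate. Posterior precision = 1/σ₀² + n/σ²; posterior mean is the precision-weighted average of μ₀ and x̄.
n·x̄ = 4·517.09 = 2068.36.
σ₀² = 65.35² = 4270.6225, σ² = 23.06² = 531.7636; σ² + n·σ₀² = 531.7636 + 4·4270.6225 = 17614.2536.
Posterior mean = (μ₀/σ₀² + n·x̄/σ²)/(1/σ₀² + n/σ²) = (σ²·μ₀ + σ₀²·n·x̄)/(σ² + n·σ₀²) = (531.7636·525.03 + 4270.6225·2068.36)/17614.2536 = 9112376.597008/17614.2536 = 517.3297.

517.3297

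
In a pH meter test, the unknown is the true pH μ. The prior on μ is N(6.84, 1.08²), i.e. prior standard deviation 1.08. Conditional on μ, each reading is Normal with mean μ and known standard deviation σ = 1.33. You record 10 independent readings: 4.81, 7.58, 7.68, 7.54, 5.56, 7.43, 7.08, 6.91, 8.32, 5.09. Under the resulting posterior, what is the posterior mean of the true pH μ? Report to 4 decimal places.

6.8053

For Normal data with known variance σ², a Normal(μ₀, σ₀²) prior on μ is conjugate. Posterior precision = 1/σ₀² + n/σ²; posterior mean is the precision-weighted average of μ₀ and x̄.
Σxᵢ = 4.81 + 7.58 + 7.68 + 7.54 + 5.56 + 7.43 + 7.08 + 6.91 + 8.32 + 5.09 = 68, so n·x̄ = 68.
σ₀² = 1.08² = 1.1664, σ² = 1.33² = 1.7689; σ² + n·σ₀² = 1.7689 + 10·1.1664 = 13.4329.
Posterior mean = (μ₀/σ₀² + n·x̄/σ²)/(1/σ₀² + n/σ²) = (σ²·μ₀ + σ₀²·n·x̄)/(σ² + n·σ₀²) = (1.7689·6.84 + 1.1664·68)/13.4329 = 91.414476/13.4329 = 6.8053.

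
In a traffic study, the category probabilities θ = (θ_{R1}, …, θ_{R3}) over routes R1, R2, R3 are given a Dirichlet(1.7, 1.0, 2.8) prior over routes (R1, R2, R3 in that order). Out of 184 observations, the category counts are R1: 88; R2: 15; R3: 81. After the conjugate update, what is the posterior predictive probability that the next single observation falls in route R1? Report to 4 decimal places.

The Dirichlet prior is conjugate to the Multinomial likelihood: each posterior αⱼ = prior αⱼ + observed count nⱼ.
Posterior concentration: (89.7, 16.0, 83.8), total = 189.5.
P(next = R1 | data) = α_{R1}/Σα = 0.4734.

0.4734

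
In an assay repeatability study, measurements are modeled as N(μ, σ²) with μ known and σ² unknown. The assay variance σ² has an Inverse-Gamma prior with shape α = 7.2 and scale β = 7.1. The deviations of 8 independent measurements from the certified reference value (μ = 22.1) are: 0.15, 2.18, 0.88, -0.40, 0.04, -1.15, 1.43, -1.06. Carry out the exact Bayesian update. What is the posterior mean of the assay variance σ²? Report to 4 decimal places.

1.1962

With known mean μ and an Inverse-Gamma(α, β) prior on σ², the Normal likelihood is conjugate: posterior is Inv-Gamma(α + n/2, β + Σ(xᵢ−μ)²/2).
Σ(xᵢ−μ)² = (0.15)² + (2.18)² + (0.88)² + (-0.40)² + (0.04)² + (-1.15)² + (1.43)² + (-1.06)² = 10.2019.
Posterior: Inv-Gamma(7.2 + 8/2, 7.1 + 10.2019/2) = Inv-Gamma(11.20, 12.20095).
E[σ²|data] = β/(α−1) = 12.20095/10.20 = 1.1962.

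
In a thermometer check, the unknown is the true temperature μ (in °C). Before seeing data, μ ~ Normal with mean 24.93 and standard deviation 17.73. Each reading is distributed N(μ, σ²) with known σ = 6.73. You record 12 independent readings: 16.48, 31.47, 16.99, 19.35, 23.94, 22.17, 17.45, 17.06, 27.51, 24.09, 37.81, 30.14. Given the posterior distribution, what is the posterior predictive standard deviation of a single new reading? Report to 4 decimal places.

For Normal data with known variance σ², a Normal(μ₀, σ₀²) prior on μ is conjugate. Posterior precision = 1/σ₀² + n/σ²; posterior mean is the precision-weighted average of μ₀ and x̄.
σ₀² = 17.73² = 314.3529, σ² = 6.73² = 45.2929; σ² + n·σ₀² = 45.2929 + 12·314.3529 = 3817.5277.
Posterior precision = 1/σ₀² + n/σ² = 1/314.3529 + 12/45.2929 = (σ² + n·σ₀²)/(σ₀²σ²) = 3817.5277/(314.3529·45.2929); posterior variance σₙ² = σ₀²σ²/(σ² + n·σ₀²) = 314.3529·45.2929/3817.5277 = 3.729627.
Predictive variance for one new observation = σₙ² + σ² = 314.3529·45.2929/3817.5277 + 45.2929 = σ²·(σ₀² + 3817.5277)/3817.5277 = 45.2929·4131.8806/3817.5277 = 49.022527; SD = √(45.2929·4131.8806/3817.5277) = 7.0016.

7.0016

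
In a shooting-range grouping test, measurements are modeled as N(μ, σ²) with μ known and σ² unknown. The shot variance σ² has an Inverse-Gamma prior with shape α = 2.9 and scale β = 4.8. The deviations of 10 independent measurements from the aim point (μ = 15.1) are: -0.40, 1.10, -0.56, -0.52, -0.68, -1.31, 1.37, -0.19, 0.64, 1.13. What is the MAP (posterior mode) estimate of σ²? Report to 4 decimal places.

0.9737

With known mean μ and an Inverse-Gamma(α, β) prior on σ², the Normal likelihood is conjugate: posterior is Inv-Gamma(α + n/2, β + Σ(xᵢ−μ)²/2).
Σ(xᵢ−μ)² = (-0.40)² + (1.10)² + (-0.56)² + (-0.52)² + (-0.68)² + (-1.31)² + (1.37)² + (-0.19)² + (0.64)² + (1.13)² = 7.7320.
Posterior: Inv-Gamma(2.9 + 10/2, 4.8 + 7.7320/2) = Inv-Gamma(7.90, 8.66600).
Mode = β/(α+1) = 8.66600/8.90 = 0.9737.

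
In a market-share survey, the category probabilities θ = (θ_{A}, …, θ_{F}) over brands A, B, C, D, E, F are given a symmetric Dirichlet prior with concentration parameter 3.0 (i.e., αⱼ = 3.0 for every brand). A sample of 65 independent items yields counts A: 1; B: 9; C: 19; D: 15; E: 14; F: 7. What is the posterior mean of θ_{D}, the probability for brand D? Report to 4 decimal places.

0.2169

The Dirichlet prior is conjugate to the Multinomial likelihood: each posterior αⱼ = prior αⱼ + observed count nⱼ.
Posterior concentration: (4.0, 12.0, 22.0, 18.0, 17.0, 10.0), total = 83.0.
E[θ_{D}|data] = α_{D}/Σα = 18.0/83.0 = 0.2169.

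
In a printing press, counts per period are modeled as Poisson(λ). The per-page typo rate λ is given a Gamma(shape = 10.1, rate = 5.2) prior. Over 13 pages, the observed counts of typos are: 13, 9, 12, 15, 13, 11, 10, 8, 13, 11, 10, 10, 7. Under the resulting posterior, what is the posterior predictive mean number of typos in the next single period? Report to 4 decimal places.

With a Gamma(shape α, rate β) prior, the Poisson likelihood is conjugate: the posterior is Gamma(α + ΣXᵢ, β + n).
Sum of counts S = 142 over n = 13 pages.
Posterior: Gamma(α+S, β+n) = Gamma(10.1+142, 5.2+13) = Gamma(152.1, 18.2).
The predictive distribution for one future period is NegBinom with mean α/β = 8.3571.

8.3571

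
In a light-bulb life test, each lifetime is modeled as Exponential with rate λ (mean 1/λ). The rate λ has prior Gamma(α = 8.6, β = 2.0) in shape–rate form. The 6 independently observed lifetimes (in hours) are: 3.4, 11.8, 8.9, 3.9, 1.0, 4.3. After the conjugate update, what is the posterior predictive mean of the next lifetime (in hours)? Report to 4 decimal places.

With a Gamma(shape α, rate β) prior on the exponential rate λ, the posterior after n observations with total T = Σxᵢ is Gamma(α+n, β+T).
Sum of observations T = 33.3 hours; n = 6.
Posterior: Gamma(8.6+6, 2.0+33.3) = Gamma(14.6, 35.3).
The predictive distribution for the next observation is Lomax; its mean is β/(α−1) = 35.3/13.6 = 2.5956.

2.5956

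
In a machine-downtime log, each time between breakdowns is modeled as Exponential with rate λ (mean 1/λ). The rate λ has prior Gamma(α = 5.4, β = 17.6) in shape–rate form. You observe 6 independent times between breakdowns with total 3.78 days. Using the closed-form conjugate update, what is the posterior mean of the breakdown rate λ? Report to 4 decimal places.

With a Gamma(shape α, rate β) prior on the exponential rate λ, the posterior after n observations with total T = Σxᵢ is Gamma(α+n, β+T).
Posterior: Gamma(5.4+6, 17.6+3.78) = Gamma(11.4, 21.38).
Posterior mean of λ = α/β = 11.4/21.38 = 0.5332.

0.5332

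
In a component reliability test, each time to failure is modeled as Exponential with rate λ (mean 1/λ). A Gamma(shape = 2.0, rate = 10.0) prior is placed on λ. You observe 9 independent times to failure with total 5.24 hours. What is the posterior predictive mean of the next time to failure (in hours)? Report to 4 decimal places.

With a Gamma(shape α, rate β) prior on the exponential rate λ, the posterior after n observations with total T = Σxᵢ is Gamma(α+n, β+T).
Posterior: Gamma(2.0+9, 10.0+5.24) = Gamma(11.0, 15.24).
The predictive distribution for the next observation is Lomax; its mean is β/(α−1) = 15.24/10.0 = 1.5240.

1.5240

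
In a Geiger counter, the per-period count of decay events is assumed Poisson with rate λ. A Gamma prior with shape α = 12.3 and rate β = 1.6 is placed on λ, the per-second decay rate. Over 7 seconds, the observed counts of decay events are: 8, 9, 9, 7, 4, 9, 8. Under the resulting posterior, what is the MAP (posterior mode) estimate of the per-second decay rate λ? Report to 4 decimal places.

With a Gamma(shape α, rate β) prior, the Poisson likelihood is conjugate: the posterior is Gamma(α + ΣXᵢ, β + n).
Sum of counts S = 54 over n = 7 seconds.
Posterior: Gamma(α+S, β+n) = Gamma(12.3+54, 1.6+7) = Gamma(66.3, 8.6).
Mode of Gamma(α,β) for α≥1 is (α−1)/β = 65.3/8.6 = 7.5930.

7.5930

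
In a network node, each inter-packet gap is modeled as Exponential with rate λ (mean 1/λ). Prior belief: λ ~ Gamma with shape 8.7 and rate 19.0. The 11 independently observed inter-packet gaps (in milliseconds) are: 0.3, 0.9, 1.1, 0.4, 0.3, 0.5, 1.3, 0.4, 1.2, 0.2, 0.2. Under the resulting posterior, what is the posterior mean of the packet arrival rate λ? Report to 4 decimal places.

With a Gamma(shape α, rate β) prior on the exponential rate λ, the posterior after n observations with total T = Σxᵢ is Gamma(α+n, β+T).
Sum of observations T = 6.8 milliseconds; n = 11.
Posterior: Gamma(8.7+11, 19.0+6.8) = Gamma(19.7, 25.8).
Posterior mean of λ = α/β = 19.7/25.8 = 0.7636.

0.7636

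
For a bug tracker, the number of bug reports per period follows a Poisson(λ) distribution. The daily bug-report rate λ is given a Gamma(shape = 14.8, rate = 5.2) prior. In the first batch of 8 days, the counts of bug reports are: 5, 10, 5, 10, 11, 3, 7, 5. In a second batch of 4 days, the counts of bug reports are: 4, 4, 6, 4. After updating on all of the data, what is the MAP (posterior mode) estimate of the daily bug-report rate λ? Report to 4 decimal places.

5.1047

With a Gamma(shape α, rate β) prior, the Poisson likelihood is conjugate: the posterior is Gamma(α + ΣXᵢ, β + n).
Batch 1: sum of counts S = 56 over n = 8 days.
After batch 1: Gamma(α+S, β+n) = Gamma(14.8+56, 5.2+8) = Gamma(70.8, 13.2).
Batch 2: sum of counts S = 18 over n = 4 days.
After batch 2: Gamma(α+S, β+n) = Gamma(70.8+18, 13.2+4) = Gamma(88.8, 17.2).
Mode of Gamma(α,β) for α≥1 is (α−1)/β = 87.8/17.2 = 5.1047.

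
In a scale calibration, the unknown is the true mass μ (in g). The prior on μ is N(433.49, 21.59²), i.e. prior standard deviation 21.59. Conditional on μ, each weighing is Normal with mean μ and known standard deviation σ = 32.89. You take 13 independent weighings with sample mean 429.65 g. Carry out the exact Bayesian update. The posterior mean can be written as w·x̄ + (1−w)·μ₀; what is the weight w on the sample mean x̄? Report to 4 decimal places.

0.8485

For Normal data with known variance σ², a Normal(μ₀, σ₀²) prior on μ is conjugate. Posterior precision = 1/σ₀² + n/σ²; posterior mean is the precision-weighted average of μ₀ and x̄.
σ₀² = 21.59² = 466.1281, σ² = 32.89² = 1081.7521. Prior precision 1/σ₀² = 1/466.1281; data precision n/σ² = 13/1081.7521.
w = (n/σ²)/(1/σ₀² + n/σ²) = n·σ₀²/(σ² + n·σ₀²) = 13·466.1281/(1081.7521 + 13·466.1281) = 6059.6653/7141.4174 = 0.8485.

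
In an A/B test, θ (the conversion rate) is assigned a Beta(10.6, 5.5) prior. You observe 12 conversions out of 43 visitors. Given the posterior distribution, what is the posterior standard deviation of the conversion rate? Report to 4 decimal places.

0.0627

The Beta prior is conjugate to a Binomial/Bernoulli likelihood; the update adds successes to α and failures to β.
Posterior: Beta(α+k, β+n−k) = Beta(10.6+12, 5.5+31) = Beta(22.6, 36.5).
Var = αβ/((α+β)²(α+β+1)) = 22.6·36.5/(59.1²·60.1) = 0.00392963; SD = √0.00392963 = 0.0627.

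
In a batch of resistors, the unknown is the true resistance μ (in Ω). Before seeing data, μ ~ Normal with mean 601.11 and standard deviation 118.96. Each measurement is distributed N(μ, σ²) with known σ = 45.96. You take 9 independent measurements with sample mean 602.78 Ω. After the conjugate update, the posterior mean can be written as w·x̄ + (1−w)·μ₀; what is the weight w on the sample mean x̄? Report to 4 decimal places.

0.9837

For Normal data with known variance σ², a Normal(μ₀, σ₀²) prior on μ is conjugate. Posterior precision = 1/σ₀² + n/σ²; posterior mean is the precision-weighted average of μ₀ and x̄.
σ₀² = 118.96² = 14151.4816, σ² = 45.96² = 2112.3216. Prior precision 1/σ₀² = 1/14151.4816; data precision n/σ² = 9/2112.3216.
w = (n/σ²)/(1/σ₀² + n/σ²) = n·σ₀²/(σ² + n·σ₀²) = 9·14151.4816/(2112.3216 + 9·14151.4816) = 127363.3344/129475.656 = 0.9837.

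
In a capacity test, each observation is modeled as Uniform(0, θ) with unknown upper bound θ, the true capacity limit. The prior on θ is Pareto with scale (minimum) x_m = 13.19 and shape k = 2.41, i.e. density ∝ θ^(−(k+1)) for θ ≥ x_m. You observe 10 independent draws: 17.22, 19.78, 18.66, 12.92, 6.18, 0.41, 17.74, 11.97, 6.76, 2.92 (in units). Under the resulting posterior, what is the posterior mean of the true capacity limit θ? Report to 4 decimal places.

A Pareto(scale x_m, shape k) prior on the upper bound θ of Uniform(0, θ) is conjugate: posterior is Pareto(max(x_m, max xᵢ), k + n).
Sample maximum = 19.78; prior scale x_m = 13.19 → posterior scale = max = 19.78.
Posterior shape = 2.41 + 10 = 12.41.
E[θ|data] = k·x_m/(k−1) = 12.41·19.78/11.41 = 21.5136.

21.5136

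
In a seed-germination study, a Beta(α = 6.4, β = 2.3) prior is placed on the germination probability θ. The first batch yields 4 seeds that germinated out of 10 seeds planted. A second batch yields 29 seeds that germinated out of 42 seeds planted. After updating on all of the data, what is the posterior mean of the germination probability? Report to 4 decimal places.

The Beta prior is conjugate to a Binomial/Bernoulli likelihood; the update adds successes to α and failures to β.
After batch 1: Beta(6.4+4, 2.3+6) = Beta(10.4, 8.3).
After batch 2: Beta(10.4+29, 8.3+13) = Beta(39.4, 21.3).
Posterior mean = α/(α+β) = 39.4/60.7 = 0.6491.

0.6491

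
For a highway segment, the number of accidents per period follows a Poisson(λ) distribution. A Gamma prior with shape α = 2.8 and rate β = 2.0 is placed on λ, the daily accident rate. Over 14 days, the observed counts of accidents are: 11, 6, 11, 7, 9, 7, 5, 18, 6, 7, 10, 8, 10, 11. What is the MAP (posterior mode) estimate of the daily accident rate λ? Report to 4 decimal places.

With a Gamma(shape α, rate β) prior, the Poisson likelihood is conjugate: the posterior is Gamma(α + ΣXᵢ, β + n).
Sum of counts S = 126 over n = 14 days.
Posterior: Gamma(α+S, β+n) = Gamma(2.8+126, 2.0+14) = Gamma(128.8, 16.0).
Mode of Gamma(α,β) for α≥1 is (α−1)/β = 127.8/16.0 = 7.9875.

7.9875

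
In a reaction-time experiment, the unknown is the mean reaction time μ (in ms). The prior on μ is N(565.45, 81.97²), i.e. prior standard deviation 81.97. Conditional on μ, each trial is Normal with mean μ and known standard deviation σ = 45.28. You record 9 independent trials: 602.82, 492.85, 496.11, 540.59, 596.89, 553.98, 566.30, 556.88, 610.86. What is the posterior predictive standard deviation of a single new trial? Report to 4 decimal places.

47.6510

For Normal data with known variance σ², a Normal(μ₀, σ₀²) prior on μ is conjugate. Posterior precision = 1/σ₀² + n/σ²; posterior mean is the precision-weighted average of μ₀ and x̄.
σ₀² = 81.97² = 6719.0809, σ² = 45.28² = 2050.2784; σ² + n·σ₀² = 2050.2784 + 9·6719.0809 = 62522.0065.
Posterior precision = 1/σ₀² + n/σ² = 1/6719.0809 + 9/2050.2784 = (σ² + n·σ₀²)/(σ₀²σ²) = 62522.0065/(6719.0809·2050.2784); posterior variance σₙ² = σ₀²σ²/(σ² + n·σ₀²) = 6719.0809·2050.2784/62522.0065 = 220.338201.
Predictive variance for one new observation = σₙ² + σ² = 6719.0809·2050.2784/62522.0065 + 2050.2784 = σ²·(σ₀² + 62522.0065)/62522.0065 = 2050.2784·69241.0874/62522.0065 = 2270.616601; SD = √(2050.2784·69241.0874/62522.0065) = 47.6510.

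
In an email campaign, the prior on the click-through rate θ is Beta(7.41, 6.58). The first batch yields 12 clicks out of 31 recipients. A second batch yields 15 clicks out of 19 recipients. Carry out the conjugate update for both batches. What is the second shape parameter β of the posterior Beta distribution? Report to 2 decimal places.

29.58

The Beta prior is conjugate to a Binomial/Bernoulli likelihood; the update adds successes to α and failures to β.
After batch 1: Beta(7.41+12, 6.58+19) = Beta(19.41, 25.58).
After batch 2: Beta(19.41+15, 25.58+4) = Beta(34.41, 29.58).
Posterior β = 29.58.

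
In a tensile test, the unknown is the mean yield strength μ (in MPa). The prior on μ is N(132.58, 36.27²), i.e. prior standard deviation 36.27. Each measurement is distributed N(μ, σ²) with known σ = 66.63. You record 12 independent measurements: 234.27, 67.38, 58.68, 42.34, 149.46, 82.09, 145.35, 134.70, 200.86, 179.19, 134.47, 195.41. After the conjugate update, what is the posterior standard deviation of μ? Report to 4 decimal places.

16.9928

For Normal data with known variance σ², a Normal(μ₀, σ₀²) prior on μ is conjugate. Posterior precision = 1/σ₀² + n/σ²; posterior mean is the precision-weighted average of μ₀ and x̄.
σ₀² = 36.27² = 1315.5129, σ² = 66.63² = 4439.5569; σ² + n·σ₀² = 4439.5569 + 12·1315.5129 = 20225.7117.
Posterior precision = 1/σ₀² + n/σ² = 1/1315.5129 + 12/4439.5569 = (σ² + n·σ₀²)/(σ₀²σ²) = 20225.7117/(1315.5129·4439.5569); posterior variance σₙ² = σ₀²σ²/(σ² + n·σ₀²) = 1315.5129·4439.5569/20225.7117 = 288.755939.
Posterior SD = √σₙ² = √(1315.5129·4439.5569/20225.7117) = 16.9928.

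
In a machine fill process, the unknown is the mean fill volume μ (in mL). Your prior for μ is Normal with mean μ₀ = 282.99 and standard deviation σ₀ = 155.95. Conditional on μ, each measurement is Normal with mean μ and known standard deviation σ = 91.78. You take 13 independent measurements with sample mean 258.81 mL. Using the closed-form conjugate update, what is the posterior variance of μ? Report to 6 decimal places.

631.151085

For Normal data with known variance σ², a Normal(μ₀, σ₀²) prior on μ is conjugate. Posterior precision = 1/σ₀² + n/σ²; posterior mean is the precision-weighted average of μ₀ and x̄.
σ₀² = 155.95² = 24320.4025, σ² = 91.78² = 8423.5684; σ² + n·σ₀² = 8423.5684 + 13·24320.4025 = 324588.8009.
Posterior precision = 1/σ₀² + n/σ² = 1/24320.4025 + 13/8423.5684 = (σ² + n·σ₀²)/(σ₀²σ²) = 324588.8009/(24320.4025·8423.5684); posterior variance σₙ² = σ₀²σ²/(σ² + n·σ₀²) = 24320.4025·8423.5684/324588.8009 = 631.151085.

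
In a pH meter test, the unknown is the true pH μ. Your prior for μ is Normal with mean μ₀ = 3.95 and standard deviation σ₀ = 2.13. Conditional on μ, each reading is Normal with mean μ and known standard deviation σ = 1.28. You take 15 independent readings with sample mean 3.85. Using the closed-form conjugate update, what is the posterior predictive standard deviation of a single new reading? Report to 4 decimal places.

For Normal data with known variance σ², a Normal(μ₀, σ₀²) prior on μ is conjugate. Posterior precision = 1/σ₀² + n/σ²; posterior mean is the precision-weighted average of μ₀ and x̄.
σ₀² = 2.13² = 4.5369, σ² = 1.28² = 1.6384; σ² + n·σ₀² = 1.6384 + 15·4.5369 = 69.6919.
Posterior precision = 1/σ₀² + n/σ² = 1/4.5369 + 15/1.6384 = (σ² + n·σ₀²)/(σ₀²σ²) = 69.6919/(4.5369·1.6384); posterior variance σₙ² = σ₀²σ²/(σ² + n·σ₀²) = 4.5369·1.6384/69.6919 = 0.106659.
Predictive variance for one new observation = σₙ² + σ² = 4.5369·1.6384/69.6919 + 1.6384 = σ²·(σ₀² + 69.6919)/69.6919 = 1.6384·74.2288/69.6919 = 1.745059; SD = √(1.6384·74.2288/69.6919) = 1.3210.

1.3210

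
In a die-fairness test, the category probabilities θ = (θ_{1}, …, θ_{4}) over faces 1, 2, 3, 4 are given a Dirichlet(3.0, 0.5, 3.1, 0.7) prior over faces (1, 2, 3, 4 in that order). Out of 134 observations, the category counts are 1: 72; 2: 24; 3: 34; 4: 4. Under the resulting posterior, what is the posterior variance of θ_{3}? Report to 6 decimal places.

0.001361

The Dirichlet prior is conjugate to the Multinomial likelihood: each posterior αⱼ = prior αⱼ + observed count nⱼ.
Posterior concentration: (75.0, 24.5, 37.1, 4.7), total = 141.3.
Var[θ_j] = α_j(Σα−α_j)/((Σα)²(Σα+1)) = 37.1·104.2/(141.3²·142.3) = 0.001361.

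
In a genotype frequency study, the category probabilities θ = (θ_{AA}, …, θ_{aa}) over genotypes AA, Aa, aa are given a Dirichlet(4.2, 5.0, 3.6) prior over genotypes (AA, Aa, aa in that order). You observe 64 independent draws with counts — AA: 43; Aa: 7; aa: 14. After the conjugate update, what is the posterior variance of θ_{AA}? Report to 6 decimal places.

0.003045

The Dirichlet prior is conjugate to the Multinomial likelihood: each posterior αⱼ = prior αⱼ + observed count nⱼ.
Posterior concentration: (47.2, 12.0, 17.6), total = 76.8.
Var[θ_j] = α_j(Σα−α_j)/((Σα)²(Σα+1)) = 47.2·29.6/(76.8²·77.8) = 0.003045.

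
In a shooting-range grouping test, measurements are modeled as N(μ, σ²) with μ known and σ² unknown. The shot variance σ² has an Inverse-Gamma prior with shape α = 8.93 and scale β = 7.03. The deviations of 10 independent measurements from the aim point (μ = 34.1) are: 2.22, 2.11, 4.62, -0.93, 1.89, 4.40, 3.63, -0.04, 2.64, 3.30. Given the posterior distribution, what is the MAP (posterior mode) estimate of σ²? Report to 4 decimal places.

With known mean μ and an Inverse-Gamma(α, β) prior on σ², the Normal likelihood is conjugate: posterior is Inv-Gamma(α + n/2, β + Σ(xᵢ−μ)²/2).
Σ(xᵢ−μ)² = (2.22)² + (2.11)² + (4.62)² + (-0.93)² + (1.89)² + (4.40)² + (3.63)² + (-0.04)² + (2.64)² + (3.30)² = 85.5600.
Posterior: Inv-Gamma(8.93 + 10/2, 7.03 + 85.5600/2) = Inv-Gamma(13.93, 49.81000).
Mode = β/(α+1) = 49.81000/14.93 = 3.3362.

3.3362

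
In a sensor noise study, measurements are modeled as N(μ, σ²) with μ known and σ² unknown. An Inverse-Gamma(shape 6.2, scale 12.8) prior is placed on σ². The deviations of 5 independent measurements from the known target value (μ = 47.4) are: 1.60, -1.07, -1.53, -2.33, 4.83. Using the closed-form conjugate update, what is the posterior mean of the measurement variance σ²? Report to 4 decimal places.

With known mean μ and an Inverse-Gamma(α, β) prior on σ², the Normal likelihood is conjugate: posterior is Inv-Gamma(α + n/2, β + Σ(xᵢ−μ)²/2).
Σ(xᵢ−μ)² = (1.60)² + (-1.07)² + (-1.53)² + (-2.33)² + (4.83)² = 34.8036.
Posterior: Inv-Gamma(6.2 + 5/2, 12.8 + 34.8036/2) = Inv-Gamma(8.70, 30.20180).
E[σ²|data] = β/(α−1) = 30.20180/7.70 = 3.9223.

3.9223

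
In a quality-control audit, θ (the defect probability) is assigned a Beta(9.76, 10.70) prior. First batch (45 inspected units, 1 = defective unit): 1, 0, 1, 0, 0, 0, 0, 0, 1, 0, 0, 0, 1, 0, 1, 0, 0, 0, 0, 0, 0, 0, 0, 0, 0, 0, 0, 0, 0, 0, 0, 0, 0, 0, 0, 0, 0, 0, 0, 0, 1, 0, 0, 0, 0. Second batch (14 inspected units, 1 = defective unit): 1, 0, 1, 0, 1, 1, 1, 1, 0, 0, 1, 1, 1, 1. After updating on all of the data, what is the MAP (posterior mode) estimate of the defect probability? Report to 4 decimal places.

0.3196

The Beta prior is conjugate to a Binomial/Bernoulli likelihood; the update adds successes to α and failures to β.
After batch 1: Beta(9.76+6, 10.70+39) = Beta(15.76, 49.70).
After batch 2: Beta(15.76+10, 49.70+4) = Beta(25.76, 53.70).
Mode of Beta(a,b) for a,b>1 is (a−1)/(a+b−2) = 24.76/77.46 = 0.3196.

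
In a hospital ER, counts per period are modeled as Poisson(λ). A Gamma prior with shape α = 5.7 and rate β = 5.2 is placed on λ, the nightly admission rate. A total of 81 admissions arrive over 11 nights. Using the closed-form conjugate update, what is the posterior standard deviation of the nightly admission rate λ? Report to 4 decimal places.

With a Gamma(shape α, rate β) prior, the Poisson likelihood is conjugate: the posterior is Gamma(α + ΣXᵢ, β + n).
Posterior: Gamma(α+S, β+n) = Gamma(5.7+81, 5.2+11) = Gamma(86.7, 16.2).
SD = √α/β = √86.7/16.2 = 0.5748.

0.5748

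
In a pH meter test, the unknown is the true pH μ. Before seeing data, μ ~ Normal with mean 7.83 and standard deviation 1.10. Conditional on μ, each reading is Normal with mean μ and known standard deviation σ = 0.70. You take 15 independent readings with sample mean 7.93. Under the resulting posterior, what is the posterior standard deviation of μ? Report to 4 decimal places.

For Normal data with known variance σ², a Normal(μ₀, σ₀²) prior on μ is conjugate. Posterior precision = 1/σ₀² + n/σ²; posterior mean is the precision-weighted average of μ₀ and x̄.
σ₀² = 1.10² = 1.21, σ² = 0.70² = 0.49; σ² + n·σ₀² = 0.49 + 15·1.21 = 18.64.
Posterior precision = 1/σ₀² + n/σ² = 1/1.21 + 15/0.49 = (σ² + n·σ₀²)/(σ₀²σ²) = 18.64/(1.21·0.49); posterior variance σₙ² = σ₀²σ²/(σ² + n·σ₀²) = 1.21·0.49/18.64 = 0.031808.
Posterior SD = √σₙ² = √(1.21·0.49/18.64) = 0.1783.

0.1783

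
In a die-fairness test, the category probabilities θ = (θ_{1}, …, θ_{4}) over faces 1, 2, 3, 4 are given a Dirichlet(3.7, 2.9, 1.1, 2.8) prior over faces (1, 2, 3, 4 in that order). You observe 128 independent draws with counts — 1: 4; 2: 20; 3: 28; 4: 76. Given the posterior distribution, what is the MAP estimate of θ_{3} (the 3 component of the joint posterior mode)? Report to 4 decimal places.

The Dirichlet prior is conjugate to the Multinomial likelihood: each posterior αⱼ = prior αⱼ + observed count nⱼ.
Posterior concentration: (7.7, 22.9, 29.1, 78.8), total = 138.5.
Joint mode component: (α_{3}−1)/(Σα−K) = 28.1/134.5 = 0.2089.

0.2089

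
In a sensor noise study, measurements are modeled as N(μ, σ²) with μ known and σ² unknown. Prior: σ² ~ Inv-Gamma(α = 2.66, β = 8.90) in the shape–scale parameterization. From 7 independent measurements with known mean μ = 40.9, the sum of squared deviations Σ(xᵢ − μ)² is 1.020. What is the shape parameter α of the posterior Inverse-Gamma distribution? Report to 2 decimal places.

6.16

With known mean μ and an Inverse-Gamma(α, β) prior on σ², the Normal likelihood is conjugate: posterior is Inv-Gamma(α + n/2, β + Σ(xᵢ−μ)²/2).
Posterior: Inv-Gamma(2.66 + 7/2, 8.90 + 1.020/2) = Inv-Gamma(6.16, 9.4100).
Posterior α = 6.16.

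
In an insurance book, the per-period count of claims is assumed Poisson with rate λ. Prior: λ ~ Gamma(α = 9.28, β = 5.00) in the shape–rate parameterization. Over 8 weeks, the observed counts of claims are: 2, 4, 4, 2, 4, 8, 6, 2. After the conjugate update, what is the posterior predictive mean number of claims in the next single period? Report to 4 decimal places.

3.1754

With a Gamma(shape α, rate β) prior, the Poisson likelihood is conjugate: the posterior is Gamma(α + ΣXᵢ, β + n).
Sum of counts S = 32 over n = 8 weeks.
Posterior: Gamma(α+S, β+n) = Gamma(9.28+32, 5.00+8) = Gamma(41.28, 13.00).
The predictive distribution for one future period is NegBinom with mean α/β = 3.1754.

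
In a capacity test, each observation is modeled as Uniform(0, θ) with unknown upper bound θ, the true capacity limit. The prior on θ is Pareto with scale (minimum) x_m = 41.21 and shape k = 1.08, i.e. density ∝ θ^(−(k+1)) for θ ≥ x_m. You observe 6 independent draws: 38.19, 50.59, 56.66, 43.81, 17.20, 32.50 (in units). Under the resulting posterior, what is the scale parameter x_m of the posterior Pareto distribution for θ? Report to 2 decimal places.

A Pareto(scale x_m, shape k) prior on the upper bound θ of Uniform(0, θ) is conjugate: posterior is Pareto(max(x_m, max xᵢ), k + n).
Sample maximum = 56.66; prior scale x_m = 41.21 → posterior scale = max = 56.66.
Posterior shape = 1.08 + 6 = 7.08.
Posterior scale x_m = 56.66.

56.66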